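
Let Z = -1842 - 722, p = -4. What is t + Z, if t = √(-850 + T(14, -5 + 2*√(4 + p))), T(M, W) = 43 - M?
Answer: -2564 + I*√821 ≈ -2564.0 + 28.653*I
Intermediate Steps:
Z = -2564
t = I*√821 (t = √(-850 + (43 - 1*14)) = √(-850 + (43 - 14)) = √(-850 + 29) = √(-821) = I*√821 ≈ 28.653*I)
t + Z = I*√821 - 2564 = -2564 + I*√821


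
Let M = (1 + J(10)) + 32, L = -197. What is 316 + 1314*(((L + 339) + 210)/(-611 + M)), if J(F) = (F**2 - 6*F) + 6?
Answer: -73604/133 ≈ -553.41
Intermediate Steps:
J(F) = 6 + F**2 - 6*F
M = 79 (M = (1 + (6 + 10**2 - 6*10)) + 32 = (1 + (6 + 100 - 60)) + 32 = (1 + 46) + 32 = 47 + 32 = 79)
316 + 1314*(((L + 339) + 210)/(-611 + M)) = 316 + 1314*(((-197 + 339) + 210)/(-611 + 79)) = 316 + 1314*((142 + 210)/(-532)) = 316 + 1314*(352*(-1/532)) = 316 + 1314*(-88/133) = 316 - 115632/133 = -73604/133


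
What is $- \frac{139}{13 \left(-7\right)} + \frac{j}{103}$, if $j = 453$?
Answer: $\frac{55540}{9373} \approx 5.9255$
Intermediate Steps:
$- \frac{139}{13 \left(-7\right)} + \frac{j}{103} = - \frac{139}{13 \left(-7\right)} + \frac{453}{103} = - \frac{139}{-91} + 453 \cdot \frac{1}{103} = \left(-139\right) \left(- \frac{1}{91}\right) + \frac{453}{103} = \frac{139}{91} + \frac{453}{103} = \frac{55540}{9373}$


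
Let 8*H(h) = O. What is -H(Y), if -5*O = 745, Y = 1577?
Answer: 149/8 ≈ 18.625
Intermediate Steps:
O = -149 (O = -⅕*745 = -149)
H(h) = -149/8 (H(h) = (⅛)*(-149) = -149/8)
-H(Y) = -1*(-149/8) = 149/8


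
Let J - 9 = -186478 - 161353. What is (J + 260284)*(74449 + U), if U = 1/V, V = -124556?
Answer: -405872985204467/62278 ≈ -6.5171e+9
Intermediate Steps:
J = -347822 (J = 9 + (-186478 - 161353) = 9 - 347831 = -347822)
U = -1/124556 (U = 1/(-124556) = -1/124556 ≈ -8.0285e-6)
(J + 260284)*(74449 + U) = (-347822 + 260284)*(74449 - 1/124556) = -87538*9273069643/124556 = -405872985204467/62278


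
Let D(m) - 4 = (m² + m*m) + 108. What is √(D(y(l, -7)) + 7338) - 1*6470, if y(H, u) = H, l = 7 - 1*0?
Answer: -6470 + 2*√1887 ≈ -6383.1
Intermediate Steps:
l = 7 (l = 7 + 0 = 7)
D(m) = 112 + 2*m² (D(m) = 4 + ((m² + m*m) + 108) = 4 + ((m² + m²) + 108) = 4 + (2*m² + 108) = 4 + (108 + 2*m²) = 112 + 2*m²)
√(D(y(l, -7)) + 7338) - 1*6470 = √((112 + 2*7²) + 7338) - 1*6470 = √((112 + 2*49) + 7338) - 6470 = √((112 + 98) + 7338) - 6470 = √(210 + 7338) - 6470 = √7548 - 6470 = 2*√1887 - 6470 = -6470 + 2*√1887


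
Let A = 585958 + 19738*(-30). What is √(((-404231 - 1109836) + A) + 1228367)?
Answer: I*√291882 ≈ 540.26*I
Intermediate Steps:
A = -6182 (A = 585958 - 592140 = -6182)
√(((-404231 - 1109836) + A) + 1228367) = √(((-404231 - 1109836) - 6182) + 1228367) = √((-1514067 - 6182) + 1228367) = √(-1520249 + 1228367) = √(-291882) = I*√291882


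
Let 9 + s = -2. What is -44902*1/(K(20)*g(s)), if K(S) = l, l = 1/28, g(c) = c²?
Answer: -114296/11 ≈ -10391.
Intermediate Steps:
s = -11 (s = -9 - 2 = -11)
l = 1/28 ≈ 0.035714
K(S) = 1/28
-44902*1/(K(20)*g(s)) = -44902/((-11)²*(1/28)) = -44902/(121*(1/28)) = -44902/121/28 = -44902*28/121 = -114296/11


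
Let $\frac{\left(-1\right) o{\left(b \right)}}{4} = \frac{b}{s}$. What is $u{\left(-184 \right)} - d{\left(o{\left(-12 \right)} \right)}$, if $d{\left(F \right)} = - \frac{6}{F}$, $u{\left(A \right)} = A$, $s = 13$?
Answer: $- \frac{1459}{8} \approx -182.38$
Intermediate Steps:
$o{\left(b \right)} = - \frac{4 b}{13}$ ($o{\left(b \right)} = - 4 \frac{b}{13} = - \frac{4 b}{13}$)
$u{\left(-184 \right)} - d{\left(o{\left(-12 \right)} \right)} = -184 - - \frac{6}{\left(- \frac{4}{13}\right) \left(-12\right)} = -184 - - \frac{6}{\frac{48}{13}} = -184 - \left(-6\right) \frac{13}{48} = -184 - - \frac{13}{8} = -184 + \frac{13}{8} = - \frac{1459}{8}$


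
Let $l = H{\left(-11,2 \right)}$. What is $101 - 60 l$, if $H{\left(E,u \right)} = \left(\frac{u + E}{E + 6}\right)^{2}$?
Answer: $- \frac{467}{5} \approx -93.4$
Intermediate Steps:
$H{\left(E,u \right)} = \frac{\left(E + u\right)^{2}}{\left(6 + E\right)^{2}}$ ($H{\left(E,u \right)} = \left(\frac{E + u}{6 + E}\right)^{2} = \frac{\left(E + u\right)^{2}}{\left(6 + E\right)^{2}}$)
$l = \frac{81}{25}$ ($l = \frac{\left(-11 + 2\right)^{2}}{\left(6 - 11\right)^{2}} = \frac{\left(-9\right)^{2}}{25} = \frac{1}{25} \cdot 81 = \frac{81}{25} \approx 3.24$)
$101 - 60 l = 101 - \frac{972}{5} = - \frac{467}{5}$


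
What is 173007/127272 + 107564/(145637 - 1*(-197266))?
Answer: 24338168243/14547316872 ≈ 1.6730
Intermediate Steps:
173007/127272 + 107564/(145637 - 1*(-197266)) = 173007*(1/127272) + 107564/(145637 + 197266) = 57669/42424 + 107564/342903 = 24338168243/14547316872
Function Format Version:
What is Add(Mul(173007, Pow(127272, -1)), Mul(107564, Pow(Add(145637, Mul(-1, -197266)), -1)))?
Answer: Rational(24338168243, 14547316872) ≈ 1.6730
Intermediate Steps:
Add(Mul(173007, Pow(127272, -1)), Mul(107564, Pow(Add(145637, Mul(-1, -197266)), -1))) = Add(Mul(173007, Rational(1, 127272)), Mul(107564, Pow(Add(145637, 197266), -1))) = Add(Rational(57669, 42424), Mul(107564, Pow(342903, -1))) = Add(Rational(57669, 42424), Mul(107564, Rational(1, 342903))) = Add(Rational(57669, 42424), Rational(107564, 342903)) = Rational(24338168243, 14547316872)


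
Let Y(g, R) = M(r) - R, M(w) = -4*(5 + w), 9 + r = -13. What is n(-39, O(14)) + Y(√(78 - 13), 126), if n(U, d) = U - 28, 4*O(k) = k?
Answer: -125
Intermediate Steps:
O(k) = k/4
r = -22 (r = -9 - 13 = -22)
M(w) = -20 - 4*w
n(U, d) = -28 + U
Y(g, R) = 68 - R (Y(g, R) = (-20 - 4*(-22)) - R = (-20 + 88) - R = 68 - R)
n(-39, O(14)) + Y(√(78 - 13), 126) = (-28 - 39) + (68 - 1*126) = -67 + (68 - 126) = -67 - 58 = -125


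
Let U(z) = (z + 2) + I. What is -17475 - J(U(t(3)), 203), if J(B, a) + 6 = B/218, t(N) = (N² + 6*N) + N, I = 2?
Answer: -1904138/109 ≈ -17469.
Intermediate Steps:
t(N) = N² + 7*N
U(z) = 4 + z (U(z) = (z + 2) + 2 = (2 + z) + 2 = 4 + z)
J(B, a) = -6 + B/218
-17475 - J(U(t(3)), 203) = -17475 - (-6 + (4 + 3*(7 + 3))/218) = -17475 - (-6 + (4 + 3*10)/218) = -17475 - (-6 + (4 + 30)/218) = -17475 - (-6 + (1/218)*34) = -17475 - (-6 + 17/109) = -17475 - 1*(-637/109) = -17475 + 637/109 = -1904138/109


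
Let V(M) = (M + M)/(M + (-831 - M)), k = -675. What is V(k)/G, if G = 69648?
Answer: 75/3215416 ≈ 2.3325e-5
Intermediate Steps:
V(M) = -2*M/831 (V(M) = (2*M)/(-831) = (2*M)*(-1/831) = -2*M/831)
V(k)/G = -2/831*(-675)/69648 = (450/277)*(1/69648) = 75/3215416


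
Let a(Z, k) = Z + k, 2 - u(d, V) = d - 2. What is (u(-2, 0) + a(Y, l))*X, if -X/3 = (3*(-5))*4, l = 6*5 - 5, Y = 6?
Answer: 6660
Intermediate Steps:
u(d, V) = 4 - d (u(d, V) = 2 - (d - 2) = 2 - (-2 + d) = 2 + (2 - d) = 4 - d)
l = 25 (l = 30 - 5 = 25)
X = 180 (X = -3*3*(-5)*4 = -(-45)*4 = -3*(-60) = 180)
(u(-2, 0) + a(Y, l))*X = ((4 - 1*(-2)) + (6 + 25))*180 = ((4 + 2) + 31)*180 = (6 + 31)*180 = 37*180 = 6660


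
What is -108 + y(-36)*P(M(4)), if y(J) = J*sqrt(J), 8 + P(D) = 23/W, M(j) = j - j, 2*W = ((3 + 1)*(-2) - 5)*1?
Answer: -108 + 32400*I/13 ≈ -108.0 + 2492.3*I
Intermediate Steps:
W = -13/2 (W = (((3 + 1)*(-2) - 5)*1)/2 = ((4*(-2) - 5)*1)/2 = ((-8 - 5)*1)/2 = (-13*1)/2 = (1/2)*(-13) = -13/2 ≈ -6.5000)
M(j) = 0
P(D) = -150/13 (P(D) = -8 + 23/(-13/2) = -8 + 23*(-2/13) = -8 - 46/13 = -150/13)
y(J) = J**(3/2)
-108 + y(-36)*P(M(4)) = -108 + (-36)**(3/2)*(-150/13) = -108 - 216*I*(-150/13) = -108 + 32400*I/13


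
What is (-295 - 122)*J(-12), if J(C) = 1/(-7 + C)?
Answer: 417/19 ≈ 21.947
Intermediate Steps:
(-295 - 122)*J(-12) = (-295 - 122)/(-7 - 12) = -417/(-19) = -417*(-1/19) = 417/19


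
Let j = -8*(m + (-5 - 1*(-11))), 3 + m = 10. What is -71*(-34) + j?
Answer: 2310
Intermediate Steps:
m = 7 (m = -3 + 10 = 7)
j = -104 (j = -8*(7 + (-5 - 1*(-11))) = -8*(7 + (-5 + 11)) = -8*(7 + 6) = -8*13 = -104)
-71*(-34) + j = -71*(-34) - 104 = 2414 - 104 = 2310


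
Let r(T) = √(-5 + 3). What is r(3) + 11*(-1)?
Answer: -11 + I*√2 ≈ -11.0 + 1.4142*I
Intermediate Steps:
r(T) = I*√2 (r(T) = √(-2) = I*√2)
r(3) + 11*(-1) = I*√2 + 11*(-1) = I*√2 - 11 = -11 + I*√2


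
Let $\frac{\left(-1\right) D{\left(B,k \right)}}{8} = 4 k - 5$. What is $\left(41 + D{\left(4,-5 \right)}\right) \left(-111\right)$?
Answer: $-26751$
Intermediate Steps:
$D{\left(B,k \right)} = 40 - 32 k$ ($D{\left(B,k \right)} = - 8 \left(4 k - 5\right) = - 8 \left(-5 + 4 k\right) = 40 - 32 k$)
$\left(41 + D{\left(4,-5 \right)}\right) \left(-111\right) = \left(41 + \left(40 - -160\right)\right) \left(-111\right) = \left(41 + \left(40 + 160\right)\right) \left(-111\right) = \left(41 + 200\right) \left(-111\right) = 241 \left(-111\right) = -26751$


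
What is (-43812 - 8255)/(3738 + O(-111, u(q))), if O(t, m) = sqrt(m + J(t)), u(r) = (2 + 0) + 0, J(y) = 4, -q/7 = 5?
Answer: -32437741/2328773 + 52067*sqrt(6)/13972638 ≈ -13.920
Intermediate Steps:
q = -35 (q = -7*5 = -35)
u(r) = 2 (u(r) = 2 + 0 = 2)
O(t, m) = sqrt(4 + m) (O(t, m) = sqrt(m + 4) = sqrt(4 + m))
(-43812 - 8255)/(3738 + O(-111, u(q))) = (-43812 - 8255)/(3738 + sqrt(4 + 2)) = -52067/(3738 + sqrt(6))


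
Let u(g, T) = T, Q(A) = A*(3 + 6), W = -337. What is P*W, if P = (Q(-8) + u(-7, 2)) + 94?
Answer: -8088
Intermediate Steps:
Q(A) = 9*A (Q(A) = A*9 = 9*A)
P = 24 (P = (9*(-8) + 2) + 94 = (-72 + 2) + 94 = -70 + 94 = 24)
P*W = 24*(-337) = -8088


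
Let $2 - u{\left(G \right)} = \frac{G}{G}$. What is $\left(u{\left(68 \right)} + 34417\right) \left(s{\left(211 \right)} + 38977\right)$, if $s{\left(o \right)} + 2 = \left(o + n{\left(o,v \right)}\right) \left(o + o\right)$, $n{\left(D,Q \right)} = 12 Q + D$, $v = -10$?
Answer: $5727809142$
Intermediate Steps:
$u{\left(G \right)} = 1$ ($u{\left(G \right)} = 2 - \frac{G}{G} = 2 - 1 = 1$)
$n{\left(D,Q \right)} = D + 12 Q$
$s{\left(o \right)} = -2 + 2 o \left(-120 + 2 o\right)$ ($s{\left(o \right)} = -2 + \left(o + \left(o + 12 \left(-10\right)\right)\right) \left(o + o\right) = -2 + \left(o + \left(o - 120\right)\right) 2 o = -2 + \left(o + \left(-120 + o\right)\right) 2 o = -2 + \left(-120 + 2 o\right) 2 o = -2 + 2 o \left(-120 + 2 o\right)$)
$\left(u{\left(68 \right)} + 34417\right) \left(s{\left(211 \right)} + 38977\right) = \left(1 + 34417\right) \left(\left(-2 - 50640 + 4 \cdot 211^{2}\right) + 38977\right) = 34418 \left(\left(-2 - 50640 + 4 \cdot 44521\right) + 38977\right) = 34418 \left(\left(-2 - 50640 + 178084\right) + 38977\right) = 34418 \left(127442 + 38977\right) = 34418 \cdot 166419 = 5727809142$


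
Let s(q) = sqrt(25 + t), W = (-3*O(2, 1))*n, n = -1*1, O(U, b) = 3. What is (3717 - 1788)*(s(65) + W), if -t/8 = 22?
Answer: 17361 + 1929*I*sqrt(151) ≈ 17361.0 + 23704.0*I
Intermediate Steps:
t = -176 (t = -8*22 = -176)
n = -1
W = 9 (W = -3*3*(-1) = -9*(-1) = 9)
s(q) = I*sqrt(151) (s(q) = sqrt(25 - 176) = sqrt(-151) = I*sqrt(151))
(3717 - 1788)*(s(65) + W) = (3717 - 1788)*(I*sqrt(151) + 9) = 1929*(9 + I*sqrt(151)) = 17361 + 1929*I*sqrt(151)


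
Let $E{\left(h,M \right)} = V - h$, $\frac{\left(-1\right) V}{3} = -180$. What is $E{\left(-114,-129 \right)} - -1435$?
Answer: $2089$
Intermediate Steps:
$V = 540$ ($V = \left(-3\right) \left(-180\right) = 540$)
$E{\left(h,M \right)} = 540 - h$
$E{\left(-114,-129 \right)} - -1435 = \left(540 - -114\right) - -1435 = \left(540 + 114\right) + 1435 = 654 + 1435 = 2089$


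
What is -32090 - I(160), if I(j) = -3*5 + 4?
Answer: -32079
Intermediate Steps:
I(j) = -11 (I(j) = -15 + 4 = -11)
-32090 - I(160) = -32090 - 1*(-11) = -32090 + 11 = -32079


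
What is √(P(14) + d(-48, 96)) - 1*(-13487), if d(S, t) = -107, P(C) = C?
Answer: 13487 + I*√93 ≈ 13487.0 + 9.6436*I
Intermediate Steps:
√(P(14) + d(-48, 96)) - 1*(-13487) = √(14 - 107) - 1*(-13487) = √(-93) + 13487 = I*√93 + 13487 = 13487 + I*√93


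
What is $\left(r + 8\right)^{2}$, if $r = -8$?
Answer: $0$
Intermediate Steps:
$\left(r + 8\right)^{2} = \left(-8 + 8\right)^{2} = 0^{2} = 0$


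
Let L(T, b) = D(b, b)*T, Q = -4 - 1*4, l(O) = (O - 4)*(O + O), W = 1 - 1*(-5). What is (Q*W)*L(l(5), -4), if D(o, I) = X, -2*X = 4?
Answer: 960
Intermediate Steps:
X = -2 (X = -½*4 = -2)
W = 6 (W = 1 + 5 = 6)
l(O) = 2*O*(-4 + O) (l(O) = (-4 + O)*(2*O) = 2*O*(-4 + O))
Q = -8 (Q = -4 - 4 = -8)
D(o, I) = -2
L(T, b) = -2*T
(Q*W)*L(l(5), -4) = (-8*6)*(-4*5*(-4 + 5)) = -(-96)*2*5*1 = -(-96)*10 = -48*(-20) = 960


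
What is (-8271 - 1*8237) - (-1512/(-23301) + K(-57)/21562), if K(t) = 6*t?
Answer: -153590937687/9304003 ≈ -16508.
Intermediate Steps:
(-8271 - 1*8237) - (-1512/(-23301) + K(-57)/21562) = (-8271 - 1*8237) - (-1512/(-23301) + (6*(-57))/21562) = (-8271 - 8237) - (-1512*(-1/23301) - 342*1/21562) = -16508 - (56/863 - 171/10781) = -16508 - 1*456163/9304003 = -16508 - 456163/9304003 = -153590937687/9304003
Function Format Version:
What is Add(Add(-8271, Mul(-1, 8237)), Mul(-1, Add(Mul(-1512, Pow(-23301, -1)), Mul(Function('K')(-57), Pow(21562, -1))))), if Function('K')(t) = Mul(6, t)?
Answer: Rational(-153590937687, 9304003) ≈ -16508.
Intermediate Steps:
Add(Add(-8271, Mul(-1, 8237)), Mul(-1, Add(Mul(-1512, Pow(-23301, -1)), Mul(Function('K')(-57), Pow(21562, -1))))) = Add(Add(-8271, Mul(-1, 8237)), Mul(-1, Add(Mul(-1512, Pow(-23301, -1)), Mul(Mul(6, -57), Pow(21562, -1))))) = Add(Add(-8271, -8237), Mul(-1, Add(Mul(-1512, Rational(-1, 23301)), Mul(-342, Rational(1, 21562))))) = Add(-16508, Mul(-1, Add(Rational(56, 863), Rational(-171, 10781)))) = Add(-16508, Mul(-1, Rational(456163, 9304003))) = Add(-16508, Rational(-456163, 9304003)) = Rational(-153590937687, 9304003)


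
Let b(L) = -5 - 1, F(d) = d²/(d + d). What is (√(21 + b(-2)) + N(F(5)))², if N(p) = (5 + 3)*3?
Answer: (24 + √15)² ≈ 776.90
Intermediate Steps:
F(d) = d/2 (F(d) = d²/((2*d)) = (1/(2*d))*d² = d/2)
N(p) = 24 (N(p) = 8*3 = 24)
b(L) = -6
(√(21 + b(-2)) + N(F(5)))² = (√(21 - 6) + 24)² = (√15 + 24)² = (24 + √15)²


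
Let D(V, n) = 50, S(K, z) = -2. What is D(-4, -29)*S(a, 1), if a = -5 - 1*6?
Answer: -100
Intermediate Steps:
a = -11 (a = -5 - 6 = -11)
D(-4, -29)*S(a, 1) = 50*(-2) = -100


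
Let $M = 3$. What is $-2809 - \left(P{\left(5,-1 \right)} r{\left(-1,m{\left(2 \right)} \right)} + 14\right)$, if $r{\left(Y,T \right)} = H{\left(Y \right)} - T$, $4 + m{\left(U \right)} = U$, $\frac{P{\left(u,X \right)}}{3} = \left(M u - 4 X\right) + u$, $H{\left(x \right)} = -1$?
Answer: $-2895$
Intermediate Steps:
$P{\left(u,X \right)} = - 12 X + 12 u$ ($P{\left(u,X \right)} = 3 \left(\left(3 u - 4 X\right) + u\right) = 3 \left(\left(- 4 X + 3 u\right) + u\right) = 3 \left(- 4 X + 4 u\right) = - 12 X + 12 u$)
$m{\left(U \right)} = -4 + U$
$r{\left(Y,T \right)} = -1 - T$
$-2809 - \left(P{\left(5,-1 \right)} r{\left(-1,m{\left(2 \right)} \right)} + 14\right) = -2809 - \left(\left(\left(-12\right) \left(-1\right) + 12 \cdot 5\right) \left(-1 - \left(-4 + 2\right)\right) + 14\right) = -2809 - \left(\left(12 + 60\right) \left(-1 - -2\right) + 14\right) = -2809 - \left(72 \left(-1 + 2\right) + 14\right) = -2809 - \left(72 \cdot 1 + 14\right) = -2809 - \left(72 + 14\right) = -2809 - 86 = -2895$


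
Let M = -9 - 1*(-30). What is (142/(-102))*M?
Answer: -497/17 ≈ -29.235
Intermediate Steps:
M = 21 (M = -9 + 30 = 21)
(142/(-102))*M = (142/(-102))*21 = (142*(-1/102))*21 = -71/51*21 = -497/17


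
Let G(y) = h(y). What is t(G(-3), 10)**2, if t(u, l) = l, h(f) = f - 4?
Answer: 100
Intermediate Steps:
h(f) = -4 + f
G(y) = -4 + y
t(G(-3), 10)**2 = 10**2 = 100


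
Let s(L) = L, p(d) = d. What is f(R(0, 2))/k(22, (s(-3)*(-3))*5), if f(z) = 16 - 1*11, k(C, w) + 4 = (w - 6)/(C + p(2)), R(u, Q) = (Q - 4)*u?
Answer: -40/19 ≈ -2.1053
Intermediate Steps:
R(u, Q) = u*(-4 + Q) (R(u, Q) = (-4 + Q)*u = u*(-4 + Q))
k(C, w) = -4 + (-6 + w)/(2 + C) (k(C, w) = -4 + (w - 6)/(C + 2) = -4 + (-6 + w)/(2 + C))
f(z) = 5 (f(z) = 16 - 11 = 5)
f(R(0, 2))/k(22, (s(-3)*(-3))*5) = 5/(((-14 - 3*(-3)*5 - 4*22)/(2 + 22))) = 5/(((-14 + 9*5 - 88)/24)) = 5/(((-14 + 45 - 88)/24)) = 5/(((1/24)*(-57))) = 5/(-19/8) = 5*(-8/19) = -40/19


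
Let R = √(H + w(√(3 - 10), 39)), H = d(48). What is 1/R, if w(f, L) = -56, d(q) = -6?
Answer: -I*√62/62 ≈ -0.127*I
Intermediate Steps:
H = -6
R = I*√62 (R = √(-6 - 56) = √(-62) = I*√62 ≈ 7.874*I)
1/R = 1/(I*√62) = -I*√62/62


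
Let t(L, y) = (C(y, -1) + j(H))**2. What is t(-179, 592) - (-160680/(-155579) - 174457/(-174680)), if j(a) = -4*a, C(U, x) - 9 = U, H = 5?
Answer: 9173684714994917/27176539720 ≈ 3.3756e+5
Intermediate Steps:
C(U, x) = 9 + U
t(L, y) = (-11 + y)**2 (t(L, y) = ((9 + y) - 4*5)**2 = ((9 + y) - 20)**2 = (-11 + y)**2)
t(-179, 592) - (-160680/(-155579) - 174457/(-174680)) = (-11 + 592)**2 - (-160680/(-155579) - 174457/(-174680)) = 581**2 - (-160680*(-1/155579) - 174457*(-1/174680)) = 337561 - (160680/155579 + 174457/174680) = 337561 - 1*55209428003/27176539720 = 337561 - 55209428003/27176539720 = 9173684714994917/27176539720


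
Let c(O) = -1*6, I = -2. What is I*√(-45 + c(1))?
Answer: -2*I*√51 ≈ -14.283*I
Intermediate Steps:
c(O) = -6
I*√(-45 + c(1)) = -2*√(-45 - 6) = -2*I*√51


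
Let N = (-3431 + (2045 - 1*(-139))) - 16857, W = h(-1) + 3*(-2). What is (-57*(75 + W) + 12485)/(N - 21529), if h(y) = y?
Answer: -8609/39633 ≈ -0.21722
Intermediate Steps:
W = -7 (W = -1 + 3*(-2) = -1 - 6 = -7)
N = -18104 (N = (-3431 + (2045 + 139)) - 16857 = (-3431 + 2184) - 16857 = -1247 - 16857 = -18104)
(-57*(75 + W) + 12485)/(N - 21529) = (-57*(75 - 7) + 12485)/(-18104 - 21529) = (-57*68 + 12485)/(-39633) = (-3876 + 12485)*(-1/39633) = 8609*(-1/39633) = -8609/39633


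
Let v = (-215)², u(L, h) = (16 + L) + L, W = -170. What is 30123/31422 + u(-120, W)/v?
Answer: 461799049/484160650 ≈ 0.95381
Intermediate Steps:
u(L, h) = 16 + 2*L
v = 46225
30123/31422 + u(-120, W)/v = 30123/31422 + (16 + 2*(-120))/46225 = 30123*(1/31422) + (16 - 240)*(1/46225) = 10041/10474 - 224*1/46225 = 10041/10474 - 224/46225 = 461799049/484160650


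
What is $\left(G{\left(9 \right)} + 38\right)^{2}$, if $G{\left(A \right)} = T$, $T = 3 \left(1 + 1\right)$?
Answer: $1936$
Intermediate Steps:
$T = 6$ ($T = 3 \cdot 2 = 6$)
$G{\left(A \right)} = 6$
$\left(G{\left(9 \right)} + 38\right)^{2} = \left(6 + 38\right)^{2} = 44^{2} = 1936$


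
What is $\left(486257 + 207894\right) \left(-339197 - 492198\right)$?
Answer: $-577113670645$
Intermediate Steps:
$\left(486257 + 207894\right) \left(-339197 - 492198\right) = 694151 \left(-831395\right) = -577113670645$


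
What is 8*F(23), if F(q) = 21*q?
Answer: 3864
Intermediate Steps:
8*F(23) = 8*(21*23) = 8*483 = 3864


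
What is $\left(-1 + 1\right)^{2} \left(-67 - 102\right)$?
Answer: $0$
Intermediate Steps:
$\left(-1 + 1\right)^{2} \left(-67 - 102\right) = 0^{2} \left(-169\right) = 0 \left(-169\right) = 0$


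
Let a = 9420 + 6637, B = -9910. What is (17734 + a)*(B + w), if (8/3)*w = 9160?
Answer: -218796725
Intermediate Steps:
w = 3435 (w = (3/8)*9160 = 3435)
a = 16057
(17734 + a)*(B + w) = (17734 + 16057)*(-9910 + 3435) = 33791*(-6475) = -218796725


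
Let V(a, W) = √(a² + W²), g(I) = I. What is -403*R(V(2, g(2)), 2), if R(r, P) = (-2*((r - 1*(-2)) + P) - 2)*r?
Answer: 6448 + 8060*√2 ≈ 17847.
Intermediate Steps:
V(a, W) = √(W² + a²)
R(r, P) = r*(-6 - 2*P - 2*r) (R(r, P) = (-2*((r + 2) + P) - 2)*r = (-2*((2 + r) + P) - 2)*r = (-2*(2 + P + r) - 2)*r = ((-4 - 2*P - 2*r) - 2)*r = (-6 - 2*P - 2*r)*r = r*(-6 - 2*P - 2*r))
-403*R(V(2, g(2)), 2) = -(-806)*√(2² + 2²)*(3 + 2 + √(2² + 2²)) = -(-806)*√(4 + 4)*(3 + 2 + √(4 + 4)) = -(-806)*√8*(3 + 2 + √8) = -(-806)*2*√2*(3 + 2 + 2*√2) = -(-806)*2*√2*(5 + 2*√2) = -(-1612)*√2*(5 + 2*√2) = 1612*√2*(5 + 2*√2)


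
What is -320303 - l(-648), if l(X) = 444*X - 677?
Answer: -31914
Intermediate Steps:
l(X) = -677 + 444*X
-320303 - l(-648) = -320303 - (-677 + 444*(-648)) = -320303 - (-677 - 287712) = -320303 - 1*(-288389) = -320303 + 288389 = -31914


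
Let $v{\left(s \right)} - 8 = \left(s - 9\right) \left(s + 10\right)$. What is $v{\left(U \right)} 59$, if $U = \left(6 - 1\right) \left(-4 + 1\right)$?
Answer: $7552$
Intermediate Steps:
$U = -15$ ($U = 5 \left(-3\right) = -15$)
$v{\left(s \right)} = 8 + \left(-9 + s\right) \left(10 + s\right)$ ($v{\left(s \right)} = 8 + \left(s - 9\right) \left(s + 10\right) = 8 + \left(-9 + s\right) \left(10 + s\right)$)
$v{\left(U \right)} 59 = \left(-82 - 15 + \left(-15\right)^{2}\right) 59 = \left(-82 - 15 + 225\right) 59 = 128 \cdot 59 = 7552$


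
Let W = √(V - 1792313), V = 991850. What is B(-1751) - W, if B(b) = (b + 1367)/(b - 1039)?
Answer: 64/465 - I*√800463 ≈ 0.13763 - 894.69*I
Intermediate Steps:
B(b) = (1367 + b)/(-1039 + b)
W = I*√800463 (W = √(991850 - 1792313) = √(-800463) = I*√800463 ≈ 894.69*I)
B(-1751) - W = (1367 - 1751)/(-1039 - 1751) - I*√800463 = -384/(-2790) - I*√800463 = -1/2790*(-384) - I*√800463 = 64/465 - I*√800463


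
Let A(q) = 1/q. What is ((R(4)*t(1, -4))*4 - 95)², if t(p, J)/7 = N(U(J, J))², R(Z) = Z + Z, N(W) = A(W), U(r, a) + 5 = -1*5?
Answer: 5377761/625 ≈ 8604.4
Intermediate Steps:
U(r, a) = -10 (U(r, a) = -5 - 1*5 = -5 - 5 = -10)
N(W) = 1/W
R(Z) = 2*Z
t(p, J) = 7/100 (t(p, J) = 7*(1/(-10))² = 7*(-⅒)² = 7*(1/100) = 7/100)
((R(4)*t(1, -4))*4 - 95)² = (((2*4)*(7/100))*4 - 95)² = ((8*(7/100))*4 - 95)² = ((14/25)*4 - 95)² = (56/25 - 95)² = (-2319/25)² = 5377761/625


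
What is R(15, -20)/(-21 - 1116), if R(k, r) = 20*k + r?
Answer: -280/1137 ≈ -0.24626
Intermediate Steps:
R(k, r) = r + 20*k
R(15, -20)/(-21 - 1116) = (-20 + 20*15)/(-21 - 1116) = (-20 + 300)/(-1137) = -1/1137*280 = -280/1137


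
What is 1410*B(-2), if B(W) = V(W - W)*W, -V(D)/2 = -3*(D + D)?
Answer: 0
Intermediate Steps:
V(D) = 12*D (V(D) = -(-6)*(D + D) = -(-6)*2*D = -(-12)*D = 12*D)
B(W) = 0 (B(W) = (12*(W - W))*W = (12*0)*W = 0*W = 0)
1410*B(-2) = 1410*0 = 0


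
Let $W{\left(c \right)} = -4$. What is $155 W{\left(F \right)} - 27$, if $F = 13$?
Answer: $-647$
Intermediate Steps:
$155 W{\left(F \right)} - 27 = 155 \left(-4\right) - 27 = -620 - 27 = -647$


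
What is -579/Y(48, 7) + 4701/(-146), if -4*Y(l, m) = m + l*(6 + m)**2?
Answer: -37829283/1185374 ≈ -31.913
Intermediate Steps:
Y(l, m) = -m/4 - l*(6 + m)**2/4 (Y(l, m) = -(m + l*(6 + m)**2)/4 = -m/4 - l*(6 + m)**2/4)
-579/Y(48, 7) + 4701/(-146) = -579/(-1/4*7 - 1/4*48*(6 + 7)**2) + 4701/(-146) = -579/(-7/4 - 1/4*48*13**2) + 4701*(-1/146) = -579/(-7/4 - 1/4*48*169) - 4701/146 = -579/(-7/4 - 2028) - 4701/146 = -579/(-8119/4) - 4701/146 = -579*(-4/8119) - 4701/146 = 2316/8119 - 4701/146 = -37829283/1185374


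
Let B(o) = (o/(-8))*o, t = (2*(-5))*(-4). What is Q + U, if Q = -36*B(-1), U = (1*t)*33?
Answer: 2649/2 ≈ 1324.5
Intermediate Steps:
t = 40 (t = -10*(-4) = 40)
B(o) = -o²/8 (B(o) = (o*(-⅛))*o = (-o/8)*o = -o²/8)
U = 1320 (U = (1*40)*33 = 40*33 = 1320)
Q = 9/2 (Q = -(-9)*(-1)²/2 = -(-9)/2 = -36*(-⅛) = 9/2 ≈ 4.5000)
Q + U = 9/2 + 1320 = 2649/2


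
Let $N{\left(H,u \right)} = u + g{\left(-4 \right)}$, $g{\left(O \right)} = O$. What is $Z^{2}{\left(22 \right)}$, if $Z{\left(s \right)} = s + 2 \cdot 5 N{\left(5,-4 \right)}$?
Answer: $3364$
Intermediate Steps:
$N{\left(H,u \right)} = -4 + u$ ($N{\left(H,u \right)} = u - 4 = -4 + u$)
$Z{\left(s \right)} = -80 + s$ ($Z{\left(s \right)} = s + 2 \cdot 5 \left(-4 - 4\right) = s + 2 \cdot 5 \left(-8\right) = s + 2 \left(-40\right) = s - 80 = -80 + s$)
$Z^{2}{\left(22 \right)} = \left(-80 + 22\right)^{2} = \left(-58\right)^{2} = 3364$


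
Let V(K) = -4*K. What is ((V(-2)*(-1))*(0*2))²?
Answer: 0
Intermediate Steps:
((V(-2)*(-1))*(0*2))² = ((-4*(-2)*(-1))*(0*2))² = ((8*(-1))*0)² = (-8*0)² = 0² = 0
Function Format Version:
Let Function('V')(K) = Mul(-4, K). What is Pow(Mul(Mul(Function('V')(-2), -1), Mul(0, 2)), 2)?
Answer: 0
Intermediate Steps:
Pow(Mul(Mul(Function('V')(-2), -1), Mul(0, 2)), 2) = Pow(Mul(Mul(Mul(-4, -2), -1), Mul(0, 2)), 2) = Pow(Mul(Mul(8, -1), 0), 2) = Pow(Mul(-8, 0), 2) = Pow(0, 2) = 0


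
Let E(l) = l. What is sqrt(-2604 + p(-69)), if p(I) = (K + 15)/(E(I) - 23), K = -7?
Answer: I*sqrt(1377562)/23 ≈ 51.03*I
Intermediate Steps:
p(I) = 8/(-23 + I) (p(I) = (-7 + 15)/(I - 23) = 8/(-23 + I))
sqrt(-2604 + p(-69)) = sqrt(-2604 + 8/(-23 - 69)) = sqrt(-2604 + 8/(-92)) = sqrt(-2604 + 8*(-1/92)) = sqrt(-2604 - 2/23) = sqrt(-59894/23) = I*sqrt(1377562)/23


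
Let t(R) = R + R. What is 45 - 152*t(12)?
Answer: -3603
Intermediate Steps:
t(R) = 2*R
45 - 152*t(12) = 45 - 304*12 = 45 - 152*24 = 45 - 3648 = -3603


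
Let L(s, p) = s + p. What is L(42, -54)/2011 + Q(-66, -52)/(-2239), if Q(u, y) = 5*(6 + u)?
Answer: 576432/4502629 ≈ 0.12802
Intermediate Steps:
Q(u, y) = 30 + 5*u
L(s, p) = p + s
L(42, -54)/2011 + Q(-66, -52)/(-2239) = (-54 + 42)/2011 + (30 + 5*(-66))/(-2239) = -12*1/2011 + (30 - 330)*(-1/2239) = -12/2011 - 300*(-1/2239) = -12/2011 + 300/2239 = 576432/4502629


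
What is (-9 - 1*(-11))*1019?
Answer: 2038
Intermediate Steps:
(-9 - 1*(-11))*1019 = (-9 + 11)*1019 = 2*1019 = 2038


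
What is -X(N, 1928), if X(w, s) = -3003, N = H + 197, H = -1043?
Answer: 3003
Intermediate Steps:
N = -846 (N = -1043 + 197 = -846)
-X(N, 1928) = -1*(-3003) = 3003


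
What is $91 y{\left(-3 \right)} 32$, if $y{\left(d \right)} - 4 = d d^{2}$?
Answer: $-66976$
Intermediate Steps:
$y{\left(d \right)} = 4 + d^{3}$ ($y{\left(d \right)} = 4 + d d^{2} = 4 + d^{3}$)
$91 y{\left(-3 \right)} 32 = 91 \left(4 + \left(-3\right)^{3}\right) 32 = 91 \left(4 - 27\right) 32 = 91 \left(-23\right) 32 = \left(-2093\right) 32 = -66976$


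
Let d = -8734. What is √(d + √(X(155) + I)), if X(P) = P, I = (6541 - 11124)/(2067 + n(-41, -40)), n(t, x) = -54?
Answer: √(-35391644046 + 4026*√154715154)/2013 ≈ 93.39*I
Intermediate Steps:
I = -4583/2013 (I = (6541 - 11124)/(2067 - 54) = -4583/2013 ≈ -2.2767)
√(d + √(X(155) + I)) = √(-8734 + √(155 - 4583/2013)) = √(-8734 + √(307432/2013)) = √(-8734 + 2*√154715154/2013)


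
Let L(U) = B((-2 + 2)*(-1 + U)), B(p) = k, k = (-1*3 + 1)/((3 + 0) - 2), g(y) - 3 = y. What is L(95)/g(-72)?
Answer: 2/69 ≈ 0.028986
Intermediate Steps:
g(y) = 3 + y
k = -2 (k = (-3 + 1)/(3 - 2) = -2/1 = -2*1 = -2)
B(p) = -2
L(U) = -2
L(95)/g(-72) = -2/(3 - 72) = -2/(-69) = -2*(-1/69) = 2/69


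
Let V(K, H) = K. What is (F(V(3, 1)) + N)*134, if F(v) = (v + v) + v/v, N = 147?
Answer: 20636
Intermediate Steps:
F(v) = 1 + 2*v (F(v) = 2*v + 1 = 1 + 2*v)
(F(V(3, 1)) + N)*134 = ((1 + 2*3) + 147)*134 = ((1 + 6) + 147)*134 = (7 + 147)*134 = 154*134 = 20636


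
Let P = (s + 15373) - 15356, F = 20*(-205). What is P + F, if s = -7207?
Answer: -11290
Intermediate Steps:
F = -4100
P = -7190 (P = (-7207 + 15373) - 15356 = 8166 - 15356 = -7190)
P + F = -7190 - 4100 = -11290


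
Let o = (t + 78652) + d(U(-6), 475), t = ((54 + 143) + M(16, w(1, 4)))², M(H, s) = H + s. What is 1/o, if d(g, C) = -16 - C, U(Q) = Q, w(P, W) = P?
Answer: 1/123957 ≈ 8.0673e-6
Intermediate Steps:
t = 45796 (t = ((54 + 143) + (16 + 1))² = (197 + 17)² = 214² = 45796)
o = 123957 (o = (45796 + 78652) + (-16 - 1*475) = 124448 + (-16 - 475) = 124448 - 491 = 123957)
1/o = 1/123957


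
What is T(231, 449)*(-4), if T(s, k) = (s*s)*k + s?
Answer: -95837280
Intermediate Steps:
T(s, k) = s + k*s² (T(s, k) = s²*k + s = k*s² + s = s + k*s²)
T(231, 449)*(-4) = (231*(1 + 449*231))*(-4) = (231*(1 + 103719))*(-4) = (231*103720)*(-4) = 23959320*(-4) = -95837280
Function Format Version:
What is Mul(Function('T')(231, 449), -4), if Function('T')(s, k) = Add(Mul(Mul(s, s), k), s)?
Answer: -95837280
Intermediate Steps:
Function('T')(s, k) = Add(s, Mul(k, Pow(s, 2))) (Function('T')(s, k) = Add(Mul(Pow(s, 2), k), s) = Add(Mul(k, Pow(s, 2)), s) = Add(s, Mul(k, Pow(s, 2))))
Mul(Function('T')(231, 449), -4) = Mul(Mul(231, Add(1, Mul(449, 231))), -4) = Mul(Mul(231, Add(1, 103719)), -4) = Mul(Mul(231, 103720), -4) = Mul(23959320, -4) = -95837280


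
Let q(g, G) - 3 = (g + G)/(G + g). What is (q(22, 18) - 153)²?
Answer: 22201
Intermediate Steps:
q(g, G) = 4 (q(g, G) = 3 + (g + G)/(G + g) = 3 + (G + g)/(G + g) = 3 + 1 = 4)
(q(22, 18) - 153)² = (4 - 153)² = (-149)² = 22201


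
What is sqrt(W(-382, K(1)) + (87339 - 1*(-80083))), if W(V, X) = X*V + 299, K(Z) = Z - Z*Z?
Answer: sqrt(167721) ≈ 409.54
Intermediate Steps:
K(Z) = Z - Z**2
W(V, X) = 299 + V*X (W(V, X) = V*X + 299 = 299 + V*X)
sqrt(W(-382, K(1)) + (87339 - 1*(-80083))) = sqrt((299 - 382*(1 - 1*1)) + (87339 - 1*(-80083))) = sqrt((299 - 382*(1 - 1)) + (87339 + 80083)) = sqrt((299 - 382*0) + 167422) = sqrt((299 + 0) + 167422) = sqrt(299 + 167422) = sqrt(167721)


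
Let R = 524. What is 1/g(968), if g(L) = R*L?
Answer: 1/507232 ≈ 1.9715e-6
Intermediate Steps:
g(L) = 524*L
1/g(968) = 1/(524*968) = 1/507232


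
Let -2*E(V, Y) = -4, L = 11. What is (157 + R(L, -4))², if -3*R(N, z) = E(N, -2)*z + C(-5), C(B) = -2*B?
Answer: 219961/9 ≈ 24440.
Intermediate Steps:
E(V, Y) = 2 (E(V, Y) = -½*(-4) = 2)
R(N, z) = -10/3 - 2*z/3 (R(N, z) = -(2*z - 2*(-5))/3 = -(2*z + 10)/3 = -(10 + 2*z)/3 = -10/3 - 2*z/3)
(157 + R(L, -4))² = (157 + (-10/3 - ⅔*(-4)))² = (157 + (-10/3 + 8/3))² = (157 - ⅔)² = (469/3)² = 219961/9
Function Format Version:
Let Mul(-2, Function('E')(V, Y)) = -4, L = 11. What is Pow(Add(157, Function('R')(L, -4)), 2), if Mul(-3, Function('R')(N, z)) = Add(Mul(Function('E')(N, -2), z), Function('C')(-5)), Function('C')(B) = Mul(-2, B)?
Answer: Rational(219961, 9) ≈ 24440.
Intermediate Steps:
Function('E')(V, Y) = 2 (Function('E')(V, Y) = Mul(Rational(-1, 2), -4) = 2)
Function('R')(N, z) = Add(Rational(-10, 3), Mul(Rational(-2, 3), z)) (Function('R')(N, z) = Mul(Rational(-1, 3), Add(Mul(2, z), Mul(-2, -5))) = Mul(Rational(-1, 3), Add(Mul(2, z), 10)) = Mul(Rational(-1, 3), Add(10, Mul(2, z))) = Add(Rational(-10, 3), Mul(Rational(-2, 3), z)))
Pow(Add(157, Function('R')(L, -4)), 2) = Pow(Add(157, Add(Rational(-10, 3), Mul(Rational(-2, 3), -4))), 2) = Pow(Add(157, Add(Rational(-10, 3), Rational(8, 3))), 2) = Pow(Add(157, Rational(-2, 3)), 2) = Pow(Rational(469, 3), 2) = Rational(219961, 9)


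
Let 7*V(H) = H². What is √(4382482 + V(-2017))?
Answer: √243219641/7 ≈ 2227.9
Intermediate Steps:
V(H) = H²/7
√(4382482 + V(-2017)) = √(4382482 + (⅐)*(-2017)²) = √(4382482 + (⅐)*4068289) = √(4382482 + 4068289/7) = √(34745663/7) = √243219641/7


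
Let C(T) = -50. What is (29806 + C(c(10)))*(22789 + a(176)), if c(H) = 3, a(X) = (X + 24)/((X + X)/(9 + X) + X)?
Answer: 1394940019338/2057 ≈ 6.7814e+8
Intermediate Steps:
a(X) = (24 + X)/(X + 2*X/(9 + X)) (a(X) = (24 + X)/((2*X)/(9 + X) + X) = (24 + X)/(2*X/(9 + X) + X) = (24 + X)/(X + 2*X/(9 + X)))
(29806 + C(c(10)))*(22789 + a(176)) = (29806 - 50)*(22789 + (216 + 176² + 33*176)/(176*(11 + 176))) = 29756*(22789 + (1/176)*(216 + 30976 + 5808)/187) = 29756*(22789 + (1/176)*(1/187)*37000) = 29756*(22789 + 4625/4114) = 29756*(93758571/4114) = 1394940019338/2057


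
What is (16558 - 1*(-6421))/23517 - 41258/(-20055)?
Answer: 68148011/22458735 ≈ 3.0344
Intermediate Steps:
(16558 - 1*(-6421))/23517 - 41258/(-20055) = (16558 + 6421)*(1/23517) - 41258*(-1/20055) = 22979*(1/23517) + 5894/2865 = 22979/23517 + 5894/2865 = 68148011/22458735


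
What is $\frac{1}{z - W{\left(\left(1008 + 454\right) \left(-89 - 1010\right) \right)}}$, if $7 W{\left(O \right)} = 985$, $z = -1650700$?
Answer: $- \frac{7}{11555885} \approx -6.0575 \cdot 10^{-7}$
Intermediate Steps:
$W{\left(O \right)} = \frac{985}{7}$ ($W{\left(O \right)} = \frac{1}{7} \cdot 985 = \frac{985}{7}$)
$\frac{1}{z - W{\left(\left(1008 + 454\right) \left(-89 - 1010\right) \right)}} = \frac{1}{-1650700 - \frac{985}{7}} = \frac{1}{- \frac{11555885}{7}} = - \frac{7}{11555885}$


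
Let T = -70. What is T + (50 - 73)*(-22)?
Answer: 436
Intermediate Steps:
T + (50 - 73)*(-22) = -70 + (50 - 73)*(-22) = -70 - 23*(-22) = -70 + 506 = 436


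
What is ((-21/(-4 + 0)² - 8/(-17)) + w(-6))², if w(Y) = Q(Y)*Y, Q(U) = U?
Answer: 91450969/73984 ≈ 1236.1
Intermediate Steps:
w(Y) = Y² (w(Y) = Y*Y = Y²)
((-21/(-4 + 0)² - 8/(-17)) + w(-6))² = ((-21/(-4 + 0)² - 8/(-17)) + (-6)²)² = ((-21/((-4)²) - 8*(-1/17)) + 36)² = ((-21/16 + 8/17) + 36)² = (-229/272 + 36)² = (9563/272)² = 91450969/73984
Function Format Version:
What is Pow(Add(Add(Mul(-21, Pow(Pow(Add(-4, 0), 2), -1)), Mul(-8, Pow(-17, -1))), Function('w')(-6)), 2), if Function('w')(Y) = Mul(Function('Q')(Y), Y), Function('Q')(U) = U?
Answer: Rational(91450969, 73984) ≈ 1236.1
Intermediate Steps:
Function('w')(Y) = Pow(Y, 2) (Function('w')(Y) = Mul(Y, Y) = Pow(Y, 2))
Pow(Add(Add(Mul(-21, Pow(Pow(Add(-4, 0), 2), -1)), Mul(-8, Pow(-17, -1))), Function('w')(-6)), 2) = Pow(Add(Add(Mul(-21, Pow(Pow(Add(-4, 0), 2), -1)), Mul(-8, Pow(-17, -1))), Pow(-6, 2)), 2) = Pow(Add(Add(Mul(-21, Pow(Pow(-4, 2), -1)), Mul(-8, Rational(-1, 17))), 36), 2) = Pow(Add(Add(Mul(-21, Pow(16, -1)), Rational(8, 17)), 36), 2) = Pow(Add(Add(Mul(-21, Rational(1, 16)), Rational(8, 17)), 36), 2) = Pow(Add(Add(Rational(-21, 16), Rational(8, 17)), 36), 2) = Pow(Add(Rational(-229, 272), 36), 2) = Pow(Rational(9563, 272), 2) = Rational(91450969, 73984)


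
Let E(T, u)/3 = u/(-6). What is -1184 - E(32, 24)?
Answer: -1172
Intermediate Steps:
E(T, u) = -u/2 (E(T, u) = 3*(u/(-6)) = 3*(u*(-⅙)) = 3*(-u/6) = -u/2)
-1184 - E(32, 24) = -1184 - (-1)*24/2 = -1184 - 1*(-12) = -1184 + 12 = -1172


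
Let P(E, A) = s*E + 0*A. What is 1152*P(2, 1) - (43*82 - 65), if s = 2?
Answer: 1147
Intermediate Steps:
P(E, A) = 2*E (P(E, A) = 2*E + 0*A = 2*E + 0 = 2*E)
1152*P(2, 1) - (43*82 - 65) = 1152*(2*2) - (43*82 - 65) = 1152*4 - (3526 - 65) = 4608 - 1*3461 = 4608 - 3461 = 1147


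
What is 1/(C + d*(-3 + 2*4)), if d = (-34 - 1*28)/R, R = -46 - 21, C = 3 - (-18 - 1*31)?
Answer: 67/3794 ≈ 0.017659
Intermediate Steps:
C = 52 (C = 3 - (-18 - 31) = 3 - 1*(-49) = 3 + 49 = 52)
R = -67
d = 62/67 (d = (-34 - 1*28)/(-67) = (-34 - 28)*(-1/67) = -62*(-1/67) = 62/67 ≈ 0.92537)
1/(C + d*(-3 + 2*4)) = 1/(52 + 62*(-3 + 2*4)/67) = 1/(52 + 62*(-3 + 8)/67) = 1/(52 + (62/67)*5) = 1/(52 + 310/67) = 1/(3794/67) = 67/3794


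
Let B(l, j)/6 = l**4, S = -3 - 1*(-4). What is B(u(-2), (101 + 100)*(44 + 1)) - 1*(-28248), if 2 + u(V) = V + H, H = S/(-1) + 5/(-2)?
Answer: 377859/8 ≈ 47232.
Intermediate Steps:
S = 1 (S = -3 + 4 = 1)
H = -7/2 (H = 1/(-1) + 5/(-2) = 1*(-1) + 5*(-1/2) = -1 - 5/2 = -7/2 ≈ -3.5000)
u(V) = -11/2 + V (u(V) = -2 + (V - 7/2) = -2 + (-7/2 + V) = -11/2 + V)
B(l, j) = 6*l**4
B(u(-2), (101 + 100)*(44 + 1)) - 1*(-28248) = 6*(-11/2 - 2)**4 - 1*(-28248) = 6*(-15/2)**4 + 28248 = 6*(50625/16) + 28248 = 151875/8 + 28248 = 377859/8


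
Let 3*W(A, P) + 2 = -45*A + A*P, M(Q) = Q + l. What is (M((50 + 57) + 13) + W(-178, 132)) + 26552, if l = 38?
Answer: 64642/3 ≈ 21547.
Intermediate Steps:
M(Q) = 38 + Q (M(Q) = Q + 38 = 38 + Q)
W(A, P) = -⅔ - 15*A + A*P/3 (W(A, P) = -⅔ + (-45*A + A*P)/3 = -⅔ + (-15*A + A*P/3) = -⅔ - 15*A + A*P/3)
(M((50 + 57) + 13) + W(-178, 132)) + 26552 = ((38 + ((50 + 57) + 13)) + (-⅔ - 15*(-178) + (⅓)*(-178)*132)) + 26552 = ((38 + (107 + 13)) + (-⅔ + 2670 - 7832)) + 26552 = ((38 + 120) - 15488/3) + 26552 = (158 - 15488/3) + 26552 = -15014/3 + 26552 = 64642/3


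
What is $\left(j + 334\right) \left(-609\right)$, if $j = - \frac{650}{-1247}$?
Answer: $- \frac{8760108}{43} \approx -2.0372 \cdot 10^{5}$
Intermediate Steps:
$j = \frac{650}{1247}$ ($j = \left(-650\right) \left(- \frac{1}{1247}\right) = \frac{650}{1247} \approx 0.52125$)
$\left(j + 334\right) \left(-609\right) = \left(\frac{650}{1247} + 334\right) \left(-609\right) = \frac{417148}{1247} \left(-609\right) = - \frac{8760108}{43}$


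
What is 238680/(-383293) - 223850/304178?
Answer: -79200671545/58294649077 ≈ -1.3586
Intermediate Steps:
238680/(-383293) - 223850/304178 = 238680*(-1/383293) - 223850*1/304178 = -238680/383293 - 111925/152089 = -79200671545/58294649077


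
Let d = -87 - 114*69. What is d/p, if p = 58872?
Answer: -241/1784 ≈ -0.13509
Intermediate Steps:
d = -7953 (d = -87 - 7866 = -7953)
d/p = -7953/58872 = -7953*1/58872 = -241/1784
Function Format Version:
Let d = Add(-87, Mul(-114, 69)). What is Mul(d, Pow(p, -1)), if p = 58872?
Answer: Rational(-241, 1784) ≈ -0.13509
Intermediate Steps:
d = -7953 (d = Add(-87, -7866) = -7953)
Mul(d, Pow(p, -1)) = Mul(-7953, Pow(58872, -1)) = Mul(-7953, Rational(1, 58872)) = Rational(-241, 1784)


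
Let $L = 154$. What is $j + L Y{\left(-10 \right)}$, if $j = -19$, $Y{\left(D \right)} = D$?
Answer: $-1559$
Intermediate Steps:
$j + L Y{\left(-10 \right)} = -19 + 154 \left(-10\right) = -19 - 1540 = -1559$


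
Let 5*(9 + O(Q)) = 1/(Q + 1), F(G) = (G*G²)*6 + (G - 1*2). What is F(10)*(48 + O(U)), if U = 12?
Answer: 15236288/65 ≈ 2.3440e+5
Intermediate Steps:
F(G) = -2 + G + 6*G³ (F(G) = G³*6 + (G - 2) = 6*G³ + (-2 + G) = -2 + G + 6*G³)
O(Q) = -9 + 1/(5*(1 + Q)) (O(Q) = -9 + 1/(5*(Q + 1)) = -9 + 1/(5*(1 + Q)))
F(10)*(48 + O(U)) = (-2 + 10 + 6*10³)*(48 + (-44 - 45*12)/(5*(1 + 12))) = (-2 + 10 + 6*1000)*(48 + (⅕)*(-44 - 540)/13) = (-2 + 10 + 6000)*(48 + (⅕)*(1/13)*(-584)) = 6008*(48 - 584/65) = 6008*(2536/65) = 15236288/65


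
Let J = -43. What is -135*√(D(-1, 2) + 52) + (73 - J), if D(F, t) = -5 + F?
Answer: 116 - 135*√46 ≈ -799.61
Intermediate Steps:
-135*√(D(-1, 2) + 52) + (73 - J) = -135*√((-5 - 1) + 52) + (73 - 1*(-43)) = -135*√(-6 + 52) + (73 + 43) = -135*√46 + 116 = 116 - 135*√46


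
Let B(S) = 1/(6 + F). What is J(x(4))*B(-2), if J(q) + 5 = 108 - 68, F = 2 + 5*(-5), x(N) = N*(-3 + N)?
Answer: -35/17 ≈ -2.0588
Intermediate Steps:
F = -23 (F = 2 - 25 = -23)
B(S) = -1/17 (B(S) = 1/(6 - 23) = 1/(-17) = -1/17)
J(q) = 35 (J(q) = -5 + (108 - 68) = -5 + 40 = 35)
J(x(4))*B(-2) = 35*(-1/17) = -35/17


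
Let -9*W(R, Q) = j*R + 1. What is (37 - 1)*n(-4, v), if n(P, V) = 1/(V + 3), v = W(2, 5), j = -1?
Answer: 81/7 ≈ 11.571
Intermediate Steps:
W(R, Q) = -1/9 + R/9 (W(R, Q) = -(-R + 1)/9 = -(1 - R)/9 = -1/9 + R/9)
v = 1/9 (v = -1/9 + (1/9)*2 = -1/9 + 2/9 = 1/9 ≈ 0.11111)
n(P, V) = 1/(3 + V)
(37 - 1)*n(-4, v) = (37 - 1)/(3 + 1/9) = 36/(28/9) = 36*(9/28) = 81/7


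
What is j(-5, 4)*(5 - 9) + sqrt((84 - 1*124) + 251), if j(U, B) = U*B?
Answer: 80 + sqrt(211) ≈ 94.526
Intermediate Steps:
j(U, B) = B*U
j(-5, 4)*(5 - 9) + sqrt((84 - 1*124) + 251) = (4*(-5))*(5 - 9) + sqrt((84 - 1*124) + 251) = -20*(-4) + sqrt((84 - 124) + 251) = 80 + sqrt(-40 + 251) = 80 + sqrt(211)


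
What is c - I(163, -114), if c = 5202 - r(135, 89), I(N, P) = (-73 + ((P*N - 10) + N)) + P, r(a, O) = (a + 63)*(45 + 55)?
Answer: 4018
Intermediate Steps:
r(a, O) = 6300 + 100*a (r(a, O) = (63 + a)*100 = 6300 + 100*a)
I(N, P) = -83 + N + P + N*P (I(N, P) = (-73 + ((N*P - 10) + N)) + P = (-73 + ((-10 + N*P) + N)) + P = (-73 + (-10 + N + N*P)) + P = (-83 + N + N*P) + P = -83 + N + P + N*P)
c = -14598 (c = 5202 - (6300 + 100*135) = 5202 - (6300 + 13500) = 5202 - 1*19800 = 5202 - 19800 = -14598)
c - I(163, -114) = -14598 - (-83 + 163 - 114 + 163*(-114)) = -14598 - (-83 + 163 - 114 - 18582) = -14598 - 1*(-18616) = -14598 + 18616 = 4018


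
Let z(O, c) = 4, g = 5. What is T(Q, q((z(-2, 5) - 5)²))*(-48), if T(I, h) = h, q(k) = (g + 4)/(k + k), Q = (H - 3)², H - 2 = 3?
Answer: -216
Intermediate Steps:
H = 5 (H = 2 + 3 = 5)
Q = 4 (Q = (5 - 3)² = 2² = 4)
q(k) = 9/(2*k) (q(k) = (5 + 4)/(k + k) = 9/((2*k)) = 9*(1/(2*k)) = 9/(2*k))
T(Q, q((z(-2, 5) - 5)²))*(-48) = (9/(2*((4 - 5)²)))*(-48) = (9/(2*((-1)²)))*(-48) = ((9/2)/1)*(-48) = ((9/2)*1)*(-48) = (9/2)*(-48) = -216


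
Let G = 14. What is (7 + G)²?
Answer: 441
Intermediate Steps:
(7 + G)² = (7 + 14)² = 21² = 441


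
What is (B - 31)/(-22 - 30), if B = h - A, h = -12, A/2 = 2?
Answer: 47/52 ≈ 0.90385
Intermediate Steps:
A = 4 (A = 2*2 = 4)
B = -16 (B = -12 - 1*4 = -12 - 4 = -16)
(B - 31)/(-22 - 30) = (-16 - 31)/(-22 - 30) = -47/(-52) = -47*(-1/52) = 47/52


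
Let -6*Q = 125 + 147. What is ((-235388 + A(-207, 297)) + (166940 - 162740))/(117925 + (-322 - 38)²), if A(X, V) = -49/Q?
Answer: -31441421/33663400 ≈ -0.93399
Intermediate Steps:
Q = -136/3 (Q = -(125 + 147)/6 = -⅙*272 = -136/3 ≈ -45.333)
A(X, V) = 147/136 (A(X, V) = -49/(-136/3) = -49*(-3/136) = 147/136)
((-235388 + A(-207, 297)) + (166940 - 162740))/(117925 + (-322 - 38)²) = ((-235388 + 147/136) + (166940 - 162740))/(117925 + (-322 - 38)²) = (-32012621/136 + 4200)/(117925 + (-360)²) = -31441421/(136*(117925 + 129600)) = -31441421/136/247525 = -31441421/136*1/247525 = -31441421/33663400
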